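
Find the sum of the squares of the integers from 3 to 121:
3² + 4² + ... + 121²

Use ∑_{k=1}^{n} k² = n(n+1)(2n+1)/6, then subtract the first 2 terms.
∑_{k=1}^{121} k² = 121×122×243/6 = 597861
∑_{k=1}^{2} k² = 2×3×5/6 = 5
∑_{k=3}^{121} k² = 597861 - 5 = 597856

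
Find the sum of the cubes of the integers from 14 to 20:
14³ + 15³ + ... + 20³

Use ∑_{k=1}^{n} k³ = [n(n+1)/2]², then subtract the first 13 terms.
∑_{k=1}^{20} k³ = [20×21/2]² = 210² = 44100
∑_{k=1}^{13} k³ = [13×14/2]² = 91² = 8281
∑_{k=14}^{20} k³ = 44100 - 8281 = 35819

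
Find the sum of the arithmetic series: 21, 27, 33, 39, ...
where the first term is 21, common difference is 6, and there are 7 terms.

Sₙ = n/2 × (first + last)
Last term = a + (n-1)d = 21 + (7-1)×6 = 57
S_7 = 7/2 × (21 + 57)
S_7 = 7/2 × 78 = 273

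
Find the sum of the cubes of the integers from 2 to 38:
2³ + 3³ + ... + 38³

Use ∑_{k=1}^{n} k³ = [n(n+1)/2]², then subtract the first 1 terms.
∑_{k=1}^{38} k³ = [38×39/2]² = 741² = 549081
∑_{k=1}^{1} k³ = [1×2/2]² = 1² = 1
∑_{k=2}^{38} k³ = 549081 - 1 = 549080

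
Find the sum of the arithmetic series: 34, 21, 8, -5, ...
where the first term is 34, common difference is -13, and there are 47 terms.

Sₙ = n/2 × (first + last)
Last term = a + (n-1)d = 34 + (47-1)×(-13) = -564
S_47 = 47/2 × (34 + (-564))
S_47 = 47/2 × (-530) = -12455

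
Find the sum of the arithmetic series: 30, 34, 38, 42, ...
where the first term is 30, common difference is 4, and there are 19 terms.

Sₙ = n/2 × (first + last)
Last term = a + (n-1)d = 30 + (19-1)×4 = 102
S_19 = 19/2 × (30 + 102)
S_19 = 19/2 × 132 = 1254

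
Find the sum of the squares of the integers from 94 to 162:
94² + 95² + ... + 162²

Use ∑_{k=1}^{n} k² = n(n+1)(2n+1)/6, then subtract the first 93 terms.
∑_{k=1}^{162} k² = 162×163×325/6 = 1430325
∑_{k=1}^{93} k² = 93×94×187/6 = 272459
∑_{k=94}^{162} k² = 1430325 - 272459 = 1157866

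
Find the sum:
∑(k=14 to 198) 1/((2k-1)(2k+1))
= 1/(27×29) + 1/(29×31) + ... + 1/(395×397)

Partial fractions: 1/((2k-1)(2k+1)) = (1/2)[1/(2k-1) - 1/(2k+1)]
The series telescopes:
= (1/2)[1/27 - 1/397]
= 185/10719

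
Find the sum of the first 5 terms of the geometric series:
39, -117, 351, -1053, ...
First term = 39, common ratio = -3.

Sₙ = a(1 - rⁿ) / (1 - r)
S_5 = 39(1 - (-3)^5) / (1 - (-3))
S_5 = 39(1 - (-243)) / (4)
S_5 = 2379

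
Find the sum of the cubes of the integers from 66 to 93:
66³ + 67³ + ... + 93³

Use ∑_{k=1}^{n} k³ = [n(n+1)/2]², then subtract the first 65 terms.
∑_{k=1}^{93} k³ = [93×94/2]² = 4371² = 19105641
∑_{k=1}^{65} k³ = [65×66/2]² = 2145² = 4601025
∑_{k=66}^{93} k³ = 19105641 - 4601025 = 14504616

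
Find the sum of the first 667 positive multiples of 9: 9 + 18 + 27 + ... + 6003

Factor out 9: = 9(1 + 2 + ... + 667) = 9 × n(n+1)/2
= 9 × 667×668/2
= 9 × 222778
= 2005002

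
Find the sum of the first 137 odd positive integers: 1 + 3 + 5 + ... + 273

Sum of first n odd numbers = n²
= 137²
= 18769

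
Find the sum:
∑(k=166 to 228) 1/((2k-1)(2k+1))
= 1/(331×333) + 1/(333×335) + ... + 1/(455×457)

Partial fractions: 1/((2k-1)(2k+1)) = (1/2)[1/(2k-1) - 1/(2k+1)]
The series telescopes:
= (1/2)[1/331 - 1/457]
= 63/151267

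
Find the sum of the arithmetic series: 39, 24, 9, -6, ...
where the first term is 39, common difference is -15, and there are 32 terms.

Sₙ = n/2 × (first + last)
Last term = a + (n-1)d = 39 + (32-1)×(-15) = -426
S_32 = 32/2 × (39 + (-426))
S_32 = 32/2 × (-387) = -6192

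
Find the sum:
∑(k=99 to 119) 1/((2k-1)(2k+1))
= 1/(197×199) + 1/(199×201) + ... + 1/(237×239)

Partial fractions: 1/((2k-1)(2k+1)) = (1/2)[1/(2k-1) - 1/(2k+1)]
The series telescopes:
= (1/2)[1/197 - 1/239]
= 21/47083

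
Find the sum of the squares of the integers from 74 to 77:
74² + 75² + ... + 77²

Use ∑_{k=1}^{n} k² = n(n+1)(2n+1)/6, then subtract the first 73 terms.
∑_{k=1}^{77} k² = 77×78×155/6 = 155155
∑_{k=1}^{73} k² = 73×74×147/6 = 132349
∑_{k=74}^{77} k² = 155155 - 132349 = 22806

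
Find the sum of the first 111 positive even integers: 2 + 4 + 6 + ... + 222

Sum of first n even numbers = n(n+1)
= 111×112
= 12432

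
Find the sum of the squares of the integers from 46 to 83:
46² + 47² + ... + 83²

Use ∑_{k=1}^{n} k² = n(n+1)(2n+1)/6, then subtract the first 45 terms.
∑_{k=1}^{83} k² = 83×84×167/6 = 194054
∑_{k=1}^{45} k² = 45×46×91/6 = 31395
∑_{k=46}^{83} k² = 194054 - 31395 = 162659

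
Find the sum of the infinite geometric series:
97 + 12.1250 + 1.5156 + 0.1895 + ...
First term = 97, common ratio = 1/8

For |r| < 1, S = a / (1 - r)
S = 97 / (1 - (1/8))
S = 97 / (7/8)
S = 776/7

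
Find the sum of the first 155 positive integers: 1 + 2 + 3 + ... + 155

Formula: ∑k = n(n+1)/2
= 155×156/2
= 24180/2
= 12090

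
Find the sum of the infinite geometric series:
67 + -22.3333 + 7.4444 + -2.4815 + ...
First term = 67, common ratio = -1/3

For |r| < 1, S = a / (1 - r)
S = 67 / (1 - (-1/3))
S = 67 / (4/3)
S = 201/4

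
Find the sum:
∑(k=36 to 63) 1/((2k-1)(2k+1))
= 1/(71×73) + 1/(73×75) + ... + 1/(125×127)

Partial fractions: 1/((2k-1)(2k+1)) = (1/2)[1/(2k-1) - 1/(2k+1)]
The series telescopes:
= (1/2)[1/71 - 1/127]
= 28/9017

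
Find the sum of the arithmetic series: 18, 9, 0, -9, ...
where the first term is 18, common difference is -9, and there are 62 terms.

Sₙ = n/2 × (first + last)
Last term = a + (n-1)d = 18 + (62-1)×(-9) = -531
S_62 = 62/2 × (18 + (-531))
S_62 = 62/2 × (-513) = -15903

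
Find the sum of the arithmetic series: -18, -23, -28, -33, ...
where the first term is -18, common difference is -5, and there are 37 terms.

Sₙ = n/2 × (first + last)
Last term = a + (n-1)d = -18 + (37-1)×(-5) = -198
S_37 = 37/2 × (-18 + (-198))
S_37 = 37/2 × (-216) = -3996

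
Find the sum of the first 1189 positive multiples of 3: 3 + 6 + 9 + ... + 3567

Factor out 3: = 3(1 + 2 + ... + 1189) = 3 × n(n+1)/2
= 3 × 1189×1190/2
= 3 × 707455
= 2122365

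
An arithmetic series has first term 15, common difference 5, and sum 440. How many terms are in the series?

Using S = n/2 × [2a + (n-1)d]
440 = n/2 × [2(15) + (n-1)(5)]
440 = n/2 × [30 + 5n - 5]
880 = n × [25 + 5n]
5n² + (25)n - 880 = 0
Discriminant: Δ = (25)² - 4(5)(-880) = 625 + 17600 = 18225
√Δ = 135
n = [-(25) + √Δ] / (2·5) = (-25 + 135) / 10 = 110 / 10 = 11
(The negative root is discarded since n must be a positive integer.)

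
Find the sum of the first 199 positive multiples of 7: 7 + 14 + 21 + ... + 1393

Factor out 7: = 7(1 + 2 + ... + 199) = 7 × n(n+1)/2
= 7 × 199×200/2
= 7 × 19900
= 139300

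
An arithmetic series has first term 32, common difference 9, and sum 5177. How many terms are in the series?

Using S = n/2 × [2a + (n-1)d]
5177 = n/2 × [2(32) + (n-1)(9)]
5177 = n/2 × [64 + 9n - 9]
10354 = n × [55 + 9n]
9n² + (55)n - 10354 = 0
Discriminant: Δ = (55)² - 4(9)(-10354) = 3025 + 372744 = 375769
√Δ = 613
n = [-(55) + √Δ] / (2·9) = (-55 + 613) / 18 = 558 / 18 = 31
(The negative root is discarded since n must be a positive integer.)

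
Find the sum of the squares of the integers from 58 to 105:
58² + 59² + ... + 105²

Use ∑_{k=1}^{n} k² = n(n+1)(2n+1)/6, then subtract the first 57 terms.
∑_{k=1}^{105} k² = 105×106×211/6 = 391405
∑_{k=1}^{57} k² = 57×58×115/6 = 63365
∑_{k=58}^{105} k² = 391405 - 63365 = 328040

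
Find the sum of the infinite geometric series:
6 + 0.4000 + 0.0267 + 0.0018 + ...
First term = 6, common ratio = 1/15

For |r| < 1, S = a / (1 - r)
S = 6 / (1 - (1/15))
S = 6 / (14/15)
S = 45/7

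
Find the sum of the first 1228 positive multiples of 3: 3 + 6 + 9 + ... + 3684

Factor out 3: = 3(1 + 2 + ... + 1228) = 3 × n(n+1)/2
= 3 × 1228×1229/2
= 3 × 754606
= 2263818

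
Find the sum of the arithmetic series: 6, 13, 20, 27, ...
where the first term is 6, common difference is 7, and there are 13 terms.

Sₙ = n/2 × (first + last)
Last term = a + (n-1)d = 6 + (13-1)×7 = 90
S_13 = 13/2 × (6 + 90)
S_13 = 13/2 × 96 = 624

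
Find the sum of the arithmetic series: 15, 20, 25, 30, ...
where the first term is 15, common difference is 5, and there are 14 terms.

Sₙ = n/2 × (first + last)
Last term = a + (n-1)d = 15 + (14-1)×5 = 80
S_14 = 14/2 × (15 + 80)
S_14 = 14/2 × 95 = 665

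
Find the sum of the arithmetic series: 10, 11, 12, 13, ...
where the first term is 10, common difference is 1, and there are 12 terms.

Sₙ = n/2 × (first + last)
Last term = a + (n-1)d = 10 + (12-1)×1 = 21
S_12 = 12/2 × (10 + 21)
S_12 = 12/2 × 31 = 186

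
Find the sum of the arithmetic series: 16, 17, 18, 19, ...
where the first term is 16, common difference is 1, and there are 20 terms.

Sₙ = n/2 × (first + last)
Last term = a + (n-1)d = 16 + (20-1)×1 = 35
S_20 = 20/2 × (16 + 35)
S_20 = 20/2 × 51 = 510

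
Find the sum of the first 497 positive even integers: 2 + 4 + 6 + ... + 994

Sum of first n even numbers = n(n+1)
= 497×498
= 247506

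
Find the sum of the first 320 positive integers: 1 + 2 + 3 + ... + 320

Formula: ∑k = n(n+1)/2
= 320×321/2
= 102720/2
= 51360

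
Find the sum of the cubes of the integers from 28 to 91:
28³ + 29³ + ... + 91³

Use ∑_{k=1}^{n} k³ = [n(n+1)/2]², then subtract the first 27 terms.
∑_{k=1}^{91} k³ = [91×92/2]² = 4186² = 17522596
∑_{k=1}^{27} k³ = [27×28/2]² = 378² = 142884
∑_{k=28}^{91} k³ = 17522596 - 142884 = 17379712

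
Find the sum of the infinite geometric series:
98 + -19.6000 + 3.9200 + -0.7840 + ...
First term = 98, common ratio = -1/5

For |r| < 1, S = a / (1 - r)
S = 98 / (1 - (-1/5))
S = 98 / (6/5)
S = 245/3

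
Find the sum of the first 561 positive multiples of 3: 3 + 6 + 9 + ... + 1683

Factor out 3: = 3(1 + 2 + ... + 561) = 3 × n(n+1)/2
= 3 × 561×562/2
= 3 × 157641
= 472923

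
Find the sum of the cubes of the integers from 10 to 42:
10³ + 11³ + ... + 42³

Use ∑_{k=1}^{n} k³ = [n(n+1)/2]², then subtract the first 9 terms.
∑_{k=1}^{42} k³ = [42×43/2]² = 903² = 815409
∑_{k=1}^{9} k³ = [9×10/2]² = 45² = 2025
∑_{k=10}^{42} k³ = 815409 - 2025 = 813384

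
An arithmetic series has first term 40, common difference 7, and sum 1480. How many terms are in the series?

Using S = n/2 × [2a + (n-1)d]
1480 = n/2 × [2(40) + (n-1)(7)]
1480 = n/2 × [80 + 7n - 7]
2960 = n × [73 + 7n]
7n² + (73)n - 2960 = 0
Discriminant: Δ = (73)² - 4(7)(-2960) = 5329 + 82880 = 88209
√Δ = 297
n = [-(73) + √Δ] / (2·7) = (-73 + 297) / 14 = 224 / 14 = 16
(The negative root is discarded since n must be a positive integer.)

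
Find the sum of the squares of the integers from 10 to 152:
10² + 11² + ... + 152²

Use ∑_{k=1}^{n} k² = n(n+1)(2n+1)/6, then subtract the first 9 terms.
∑_{k=1}^{152} k² = 152×153×305/6 = 1182180
∑_{k=1}^{9} k² = 9×10×19/6 = 285
∑_{k=10}^{152} k² = 1182180 - 285 = 1181895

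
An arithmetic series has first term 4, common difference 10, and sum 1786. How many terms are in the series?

Using S = n/2 × [2a + (n-1)d]
1786 = n/2 × [2(4) + (n-1)(10)]
1786 = n/2 × [8 + 10n - 10]
3572 = n × [-2 + 10n]
10n² + (-2)n - 3572 = 0
Discriminant: Δ = (-2)² - 4(10)(-3572) = 4 + 142880 = 142884
√Δ = 378
n = [-(-2) + √Δ] / (2·10) = (2 + 378) / 20 = 380 / 20 = 19
(The negative root is discarded since n must be a positive integer.)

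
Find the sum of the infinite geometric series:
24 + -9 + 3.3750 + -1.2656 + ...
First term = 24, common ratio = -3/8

For |r| < 1, S = a / (1 - r)
S = 24 / (1 - (-3/8))
S = 24 / (11/8)
S = 192/11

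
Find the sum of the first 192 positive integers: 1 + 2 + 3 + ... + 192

Formula: ∑k = n(n+1)/2
= 192×193/2
= 37056/2
= 18528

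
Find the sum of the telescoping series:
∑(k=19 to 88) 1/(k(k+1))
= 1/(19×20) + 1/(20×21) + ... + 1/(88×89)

Partial fractions: 1/(k(k+1)) = 1/k - 1/(k+1)
The series telescopes:
= (1/19 - 1/20) + (1/20 - 1/21) + ... + (1/88 - 1/89)
= 1/19 - 1/89
= 70/1691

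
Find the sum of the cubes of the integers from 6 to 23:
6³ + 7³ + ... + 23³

Use ∑_{k=1}^{n} k³ = [n(n+1)/2]², then subtract the first 5 terms.
∑_{k=1}^{23} k³ = [23×24/2]² = 276² = 76176
∑_{k=1}^{5} k³ = [5×6/2]² = 15² = 225
∑_{k=6}^{23} k³ = 76176 - 225 = 75951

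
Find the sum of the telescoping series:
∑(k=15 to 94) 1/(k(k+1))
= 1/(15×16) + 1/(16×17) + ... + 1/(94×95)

Partial fractions: 1/(k(k+1)) = 1/k - 1/(k+1)
The series telescopes:
= (1/15 - 1/16) + (1/16 - 1/17) + ... + (1/94 - 1/95)
= 1/15 - 1/95
= 16/285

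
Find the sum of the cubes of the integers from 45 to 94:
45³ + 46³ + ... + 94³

Use ∑_{k=1}^{n} k³ = [n(n+1)/2]², then subtract the first 44 terms.
∑_{k=1}^{94} k³ = [94×95/2]² = 4465² = 19936225
∑_{k=1}^{44} k³ = [44×45/2]² = 990² = 980100
∑_{k=45}^{94} k³ = 19936225 - 980100 = 18956125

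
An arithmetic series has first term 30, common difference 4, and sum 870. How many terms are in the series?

Using S = n/2 × [2a + (n-1)d]
870 = n/2 × [2(30) + (n-1)(4)]
870 = n/2 × [60 + 4n - 4]
1740 = n × [56 + 4n]
4n² + (56)n - 1740 = 0
Discriminant: Δ = (56)² - 4(4)(-1740) = 3136 + 27840 = 30976
√Δ = 176
n = [-(56) + √Δ] / (2·4) = (-56 + 176) / 8 = 120 / 8 = 15
(The negative root is discarded since n must be a positive integer.)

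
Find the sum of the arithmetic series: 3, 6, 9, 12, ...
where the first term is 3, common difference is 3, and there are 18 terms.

Sₙ = n/2 × (first + last)
Last term = a + (n-1)d = 3 + (18-1)×3 = 54
S_18 = 18/2 × (3 + 54)
S_18 = 18/2 × 57 = 513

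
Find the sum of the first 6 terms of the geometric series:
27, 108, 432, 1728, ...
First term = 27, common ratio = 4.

Sₙ = a(1 - rⁿ) / (1 - r)
S_6 = 27(1 - 4^6) / (1 - 4)
S_6 = 27(1 - 4096) / (-3)
S_6 = 36855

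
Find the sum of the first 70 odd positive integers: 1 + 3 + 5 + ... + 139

Sum of first n odd numbers = n²
= 70²
= 4900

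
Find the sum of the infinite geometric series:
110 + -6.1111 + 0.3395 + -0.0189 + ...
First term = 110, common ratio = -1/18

For |r| < 1, S = a / (1 - r)
S = 110 / (1 - (-1/18))
S = 110 / (19/18)
S = 1980/19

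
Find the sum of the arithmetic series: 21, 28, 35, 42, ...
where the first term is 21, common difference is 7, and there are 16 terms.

Sₙ = n/2 × (first + last)
Last term = a + (n-1)d = 21 + (16-1)×7 = 126
S_16 = 16/2 × (21 + 126)
S_16 = 16/2 × 147 = 1176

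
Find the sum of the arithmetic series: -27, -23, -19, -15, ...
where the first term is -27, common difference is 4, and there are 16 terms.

Sₙ = n/2 × (first + last)
Last term = a + (n-1)d = -27 + (16-1)×4 = 33
S_16 = 16/2 × (-27 + 33)
S_16 = 16/2 × 6 = 48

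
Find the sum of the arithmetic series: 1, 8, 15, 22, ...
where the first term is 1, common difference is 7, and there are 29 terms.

Sₙ = n/2 × (first + last)
Last term = a + (n-1)d = 1 + (29-1)×7 = 197
S_29 = 29/2 × (1 + 197)
S_29 = 29/2 × 198 = 2871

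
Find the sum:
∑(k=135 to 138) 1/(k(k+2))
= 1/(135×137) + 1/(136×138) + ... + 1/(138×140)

Partial fractions: 1/(k(k+2)) = (1/2)[1/k - 1/(k+2)]
Telescoping leaves the first two and last two terms:
= (1/2)[1/135 + 1/136 - 1/139 - 1/140]
= 7561/35728560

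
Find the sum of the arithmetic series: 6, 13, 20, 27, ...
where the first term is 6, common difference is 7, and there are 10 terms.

Sₙ = n/2 × (first + last)
Last term = a + (n-1)d = 6 + (10-1)×7 = 69
S_10 = 10/2 × (6 + 69)
S_10 = 10/2 × 75 = 375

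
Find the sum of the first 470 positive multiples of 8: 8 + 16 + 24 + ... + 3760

Factor out 8: = 8(1 + 2 + ... + 470) = 8 × n(n+1)/2
= 8 × 470×471/2
= 8 × 110685
= 885480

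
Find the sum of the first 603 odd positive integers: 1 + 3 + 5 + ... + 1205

Sum of first n odd numbers = n²
= 603²
= 363609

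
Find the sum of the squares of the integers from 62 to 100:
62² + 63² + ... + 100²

Use ∑_{k=1}^{n} k² = n(n+1)(2n+1)/6, then subtract the first 61 terms.
∑_{k=1}^{100} k² = 100×101×201/6 = 338350
∑_{k=1}^{61} k² = 61×62×123/6 = 77531
∑_{k=62}^{100} k² = 338350 - 77531 = 260819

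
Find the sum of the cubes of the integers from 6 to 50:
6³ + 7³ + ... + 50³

Use ∑_{k=1}^{n} k³ = [n(n+1)/2]², then subtract the first 5 terms.
∑_{k=1}^{50} k³ = [50×51/2]² = 1275² = 1625625
∑_{k=1}^{5} k³ = [5×6/2]² = 15² = 225
∑_{k=6}^{50} k³ = 1625625 - 225 = 1625400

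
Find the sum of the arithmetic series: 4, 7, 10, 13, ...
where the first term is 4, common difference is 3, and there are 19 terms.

Sₙ = n/2 × (first + last)
Last term = a + (n-1)d = 4 + (19-1)×3 = 58
S_19 = 19/2 × (4 + 58)
S_19 = 19/2 × 62 = 589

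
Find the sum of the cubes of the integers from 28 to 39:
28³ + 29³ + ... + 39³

Use ∑_{k=1}^{n} k³ = [n(n+1)/2]², then subtract the first 27 terms.
∑_{k=1}^{39} k³ = [39×40/2]² = 780² = 608400
∑_{k=1}^{27} k³ = [27×28/2]² = 378² = 142884
∑_{k=28}^{39} k³ = 608400 - 142884 = 465516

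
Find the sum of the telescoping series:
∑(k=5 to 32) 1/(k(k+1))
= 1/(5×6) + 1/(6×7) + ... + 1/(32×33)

Partial fractions: 1/(k(k+1)) = 1/k - 1/(k+1)
The series telescopes:
= (1/5 - 1/6) + (1/6 - 1/7) + ... + (1/32 - 1/33)
= 1/5 - 1/33
= 28/165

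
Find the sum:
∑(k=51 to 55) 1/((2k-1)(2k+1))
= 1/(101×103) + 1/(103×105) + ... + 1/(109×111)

Partial fractions: 1/((2k-1)(2k+1)) = (1/2)[1/(2k-1) - 1/(2k+1)]
The series telescopes:
= (1/2)[1/101 - 1/111]
= 5/11211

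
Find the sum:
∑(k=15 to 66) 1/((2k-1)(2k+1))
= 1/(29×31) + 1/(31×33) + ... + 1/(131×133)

Partial fractions: 1/((2k-1)(2k+1)) = (1/2)[1/(2k-1) - 1/(2k+1)]
The series telescopes:
= (1/2)[1/29 - 1/133]
= 52/3857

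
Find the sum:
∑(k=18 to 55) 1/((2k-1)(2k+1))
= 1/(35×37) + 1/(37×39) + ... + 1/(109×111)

Partial fractions: 1/((2k-1)(2k+1)) = (1/2)[1/(2k-1) - 1/(2k+1)]
The series telescopes:
= (1/2)[1/35 - 1/111]
= 38/3885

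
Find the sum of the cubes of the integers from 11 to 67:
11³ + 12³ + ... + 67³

Use ∑_{k=1}^{n} k³ = [n(n+1)/2]², then subtract the first 10 terms.
∑_{k=1}^{67} k³ = [67×68/2]² = 2278² = 5189284
∑_{k=1}^{10} k³ = [10×11/2]² = 55² = 3025
∑_{k=11}^{67} k³ = 5189284 - 3025 = 5186259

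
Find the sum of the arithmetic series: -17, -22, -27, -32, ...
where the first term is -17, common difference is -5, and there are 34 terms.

Sₙ = n/2 × (first + last)
Last term = a + (n-1)d = -17 + (34-1)×(-5) = -182
S_34 = 34/2 × (-17 + (-182))
S_34 = 34/2 × (-199) = -3383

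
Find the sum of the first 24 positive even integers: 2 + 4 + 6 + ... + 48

Sum of first n even numbers = n(n+1)
= 24×25
= 600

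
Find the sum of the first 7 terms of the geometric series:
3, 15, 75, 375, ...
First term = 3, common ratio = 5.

Sₙ = a(1 - rⁿ) / (1 - r)
S_7 = 3(1 - 5^7) / (1 - 5)
S_7 = 3(1 - 78125) / (-4)
S_7 = 58593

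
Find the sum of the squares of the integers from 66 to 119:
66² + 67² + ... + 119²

Use ∑_{k=1}^{n} k² = n(n+1)(2n+1)/6, then subtract the first 65 terms.
∑_{k=1}^{119} k² = 119×120×239/6 = 568820
∑_{k=1}^{65} k² = 65×66×131/6 = 93665
∑_{k=66}^{119} k² = 568820 - 93665 = 475155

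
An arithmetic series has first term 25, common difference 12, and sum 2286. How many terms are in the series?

Using S = n/2 × [2a + (n-1)d]
2286 = n/2 × [2(25) + (n-1)(12)]
2286 = n/2 × [50 + 12n - 12]
4572 = n × [38 + 12n]
12n² + (38)n - 4572 = 0
Discriminant: Δ = (38)² - 4(12)(-4572) = 1444 + 219456 = 220900
√Δ = 470
n = [-(38) + √Δ] / (2·12) = (-38 + 470) / 24 = 432 / 24 = 18
(The negative root is discarded since n must be a positive integer.)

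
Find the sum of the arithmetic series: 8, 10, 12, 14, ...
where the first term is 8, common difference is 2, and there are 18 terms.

Sₙ = n/2 × (first + last)
Last term = a + (n-1)d = 8 + (18-1)×2 = 42
S_18 = 18/2 × (8 + 42)
S_18 = 18/2 × 50 = 450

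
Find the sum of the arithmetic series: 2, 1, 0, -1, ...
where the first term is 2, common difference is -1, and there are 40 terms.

Sₙ = n/2 × (first + last)
Last term = a + (n-1)d = 2 + (40-1)×(-1) = -37
S_40 = 40/2 × (2 + (-37))
S_40 = 40/2 × (-35) = -700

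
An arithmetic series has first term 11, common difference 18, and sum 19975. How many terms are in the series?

Using S = n/2 × [2a + (n-1)d]
19975 = n/2 × [2(11) + (n-1)(18)]
19975 = n/2 × [22 + 18n - 18]
39950 = n × [4 + 18n]
18n² + (4)n - 39950 = 0
Discriminant: Δ = (4)² - 4(18)(-39950) = 16 + 2876400 = 2876416
√Δ = 1696
n = [-(4) + √Δ] / (2·18) = (-4 + 1696) / 36 = 1692 / 36 = 47
(The negative root is discarded since n must be a positive integer.)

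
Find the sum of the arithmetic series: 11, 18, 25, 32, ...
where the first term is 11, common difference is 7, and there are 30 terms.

Sₙ = n/2 × (first + last)
Last term = a + (n-1)d = 11 + (30-1)×7 = 214
S_30 = 30/2 × (11 + 214)
S_30 = 30/2 × 225 = 3375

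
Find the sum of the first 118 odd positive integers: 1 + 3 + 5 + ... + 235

Sum of first n odd numbers = n²
= 118²
= 13924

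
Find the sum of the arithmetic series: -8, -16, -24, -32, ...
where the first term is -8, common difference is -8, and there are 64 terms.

Sₙ = n/2 × (first + last)
Last term = a + (n-1)d = -8 + (64-1)×(-8) = -512
S_64 = 64/2 × (-8 + (-512))
S_64 = 64/2 × (-520) = -16640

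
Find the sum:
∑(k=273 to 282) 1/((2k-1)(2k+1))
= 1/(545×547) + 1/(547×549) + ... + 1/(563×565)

Partial fractions: 1/((2k-1)(2k+1)) = (1/2)[1/(2k-1) - 1/(2k+1)]
The series telescopes:
= (1/2)[1/545 - 1/565]
= 2/61585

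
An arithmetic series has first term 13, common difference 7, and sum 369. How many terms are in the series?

Using S = n/2 × [2a + (n-1)d]
369 = n/2 × [2(13) + (n-1)(7)]
369 = n/2 × [26 + 7n - 7]
738 = n × [19 + 7n]
7n² + (19)n - 738 = 0
Discriminant: Δ = (19)² - 4(7)(-738) = 361 + 20664 = 21025
√Δ = 145
n = [-(19) + √Δ] / (2·7) = (-19 + 145) / 14 = 126 / 14 = 9
(The negative root is discarded since n must be a positive integer.)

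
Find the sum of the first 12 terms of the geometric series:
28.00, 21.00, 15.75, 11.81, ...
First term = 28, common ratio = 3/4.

Sₙ = a(1 - rⁿ) / (1 - r)
S_12 = 28(1 - (3/4)^12) / (1 - (3/4))
S_12 = 28(1 - (531441/16777216)) / (1/4)
S_12 = 113720425/1048576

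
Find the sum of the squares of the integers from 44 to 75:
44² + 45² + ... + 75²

Use ∑_{k=1}^{n} k² = n(n+1)(2n+1)/6, then subtract the first 43 terms.
∑_{k=1}^{75} k² = 75×76×151/6 = 143450
∑_{k=1}^{43} k² = 43×44×87/6 = 27434
∑_{k=44}^{75} k² = 143450 - 27434 = 116016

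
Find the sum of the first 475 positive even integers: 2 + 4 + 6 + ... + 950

Sum of first n even numbers = n(n+1)
= 475×476
= 226100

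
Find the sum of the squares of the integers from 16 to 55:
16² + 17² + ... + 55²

Use ∑_{k=1}^{n} k² = n(n+1)(2n+1)/6, then subtract the first 15 terms.
∑_{k=1}^{55} k² = 55×56×111/6 = 56980
∑_{k=1}^{15} k² = 15×16×31/6 = 1240
∑_{k=16}^{55} k² = 56980 - 1240 = 55740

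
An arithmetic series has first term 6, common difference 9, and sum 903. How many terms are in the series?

Using S = n/2 × [2a + (n-1)d]
903 = n/2 × [2(6) + (n-1)(9)]
903 = n/2 × [12 + 9n - 9]
1806 = n × [3 + 9n]
9n² + (3)n - 1806 = 0
Discriminant: Δ = (3)² - 4(9)(-1806) = 9 + 65016 = 65025
√Δ = 255
n = [-(3) + √Δ] / (2·9) = (-3 + 255) / 18 = 252 / 18 = 14
(The negative root is discarded since n must be a positive integer.)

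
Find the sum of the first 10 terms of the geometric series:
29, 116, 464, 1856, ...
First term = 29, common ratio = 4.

Sₙ = a(1 - rⁿ) / (1 - r)
S_10 = 29(1 - 4^10) / (1 - 4)
S_10 = 29(1 - 1048576) / (-3)
S_10 = 10136225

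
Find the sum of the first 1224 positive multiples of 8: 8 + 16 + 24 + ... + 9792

Factor out 8: = 8(1 + 2 + ... + 1224) = 8 × n(n+1)/2
= 8 × 1224×1225/2
= 8 × 749700
= 5997600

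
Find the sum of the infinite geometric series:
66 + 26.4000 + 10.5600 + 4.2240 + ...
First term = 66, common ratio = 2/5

For |r| < 1, S = a / (1 - r)
S = 66 / (1 - (2/5))
S = 66 / (3/5)
S = 110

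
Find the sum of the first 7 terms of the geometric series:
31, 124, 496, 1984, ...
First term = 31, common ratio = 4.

Sₙ = a(1 - rⁿ) / (1 - r)
S_7 = 31(1 - 4^7) / (1 - 4)
S_7 = 31(1 - 16384) / (-3)
S_7 = 169291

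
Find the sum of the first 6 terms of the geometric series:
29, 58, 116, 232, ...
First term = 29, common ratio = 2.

Sₙ = a(1 - rⁿ) / (1 - r)
S_6 = 29(1 - 2^6) / (1 - 2)
S_6 = 29(1 - 64) / (-1)
S_6 = 1827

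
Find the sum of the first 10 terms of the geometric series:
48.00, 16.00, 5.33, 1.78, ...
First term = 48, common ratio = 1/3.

Sₙ = a(1 - rⁿ) / (1 - r)
S_10 = 48(1 - (1/3)^10) / (1 - (1/3))
S_10 = 48(1 - (1/59049)) / (2/3)
S_10 = 472384/6561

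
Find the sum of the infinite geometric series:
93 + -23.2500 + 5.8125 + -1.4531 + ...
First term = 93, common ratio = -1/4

For |r| < 1, S = a / (1 - r)
S = 93 / (1 - (-1/4))
S = 93 / (5/4)
S = 372/5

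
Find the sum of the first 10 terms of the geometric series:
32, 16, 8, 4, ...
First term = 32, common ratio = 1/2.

Sₙ = a(1 - rⁿ) / (1 - r)
S_10 = 32(1 - (1/2)^10) / (1 - (1/2))
S_10 = 32(1 - (1/1024)) / (1/2)
S_10 = 1023/16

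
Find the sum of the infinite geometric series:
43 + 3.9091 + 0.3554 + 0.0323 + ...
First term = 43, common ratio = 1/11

For |r| < 1, S = a / (1 - r)
S = 43 / (1 - (1/11))
S = 43 / (10/11)
S = 473/10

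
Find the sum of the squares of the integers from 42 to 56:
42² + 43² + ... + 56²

Use ∑_{k=1}^{n} k² = n(n+1)(2n+1)/6, then subtract the first 41 terms.
∑_{k=1}^{56} k² = 56×57×113/6 = 60116
∑_{k=1}^{41} k² = 41×42×83/6 = 23821
∑_{k=42}^{56} k² = 60116 - 23821 = 36295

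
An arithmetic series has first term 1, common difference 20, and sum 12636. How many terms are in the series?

Using S = n/2 × [2a + (n-1)d]
12636 = n/2 × [2(1) + (n-1)(20)]
12636 = n/2 × [2 + 20n - 20]
25272 = n × [-18 + 20n]
20n² + (-18)n - 25272 = 0
Discriminant: Δ = (-18)² - 4(20)(-25272) = 324 + 2021760 = 2022084
√Δ = 1422
n = [-(-18) + √Δ] / (2·20) = (18 + 1422) / 40 = 1440 / 40 = 36
(The negative root is discarded since n must be a positive integer.)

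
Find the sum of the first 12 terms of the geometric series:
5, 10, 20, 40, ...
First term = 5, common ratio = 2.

Sₙ = a(1 - rⁿ) / (1 - r)
S_12 = 5(1 - 2^12) / (1 - 2)
S_12 = 5(1 - 4096) / (-1)
S_12 = 20475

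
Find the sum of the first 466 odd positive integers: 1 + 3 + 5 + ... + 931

Sum of first n odd numbers = n²
= 466²
= 217156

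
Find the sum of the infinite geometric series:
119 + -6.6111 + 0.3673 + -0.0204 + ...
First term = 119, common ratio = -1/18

For |r| < 1, S = a / (1 - r)
S = 119 / (1 - (-1/18))
S = 119 / (19/18)
S = 2142/19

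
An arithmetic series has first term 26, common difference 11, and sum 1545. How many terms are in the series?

Using S = n/2 × [2a + (n-1)d]
1545 = n/2 × [2(26) + (n-1)(11)]
1545 = n/2 × [52 + 11n - 11]
3090 = n × [41 + 11n]
11n² + (41)n - 3090 = 0
Discriminant: Δ = (41)² - 4(11)(-3090) = 1681 + 135960 = 137641
√Δ = 371
n = [-(41) + √Δ] / (2·11) = (-41 + 371) / 22 = 330 / 22 = 15
(The negative root is discarded since n must be a positive integer.)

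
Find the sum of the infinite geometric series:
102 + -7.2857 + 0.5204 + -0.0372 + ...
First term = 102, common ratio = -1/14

For |r| < 1, S = a / (1 - r)
S = 102 / (1 - (-1/14))
S = 102 / (15/14)
S = 476/5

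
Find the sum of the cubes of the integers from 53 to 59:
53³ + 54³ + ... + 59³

Use ∑_{k=1}^{n} k³ = [n(n+1)/2]², then subtract the first 52 terms.
∑_{k=1}^{59} k³ = [59×60/2]² = 1770² = 3132900
∑_{k=1}^{52} k³ = [52×53/2]² = 1378² = 1898884
∑_{k=53}^{59} k³ = 3132900 - 1898884 = 1234016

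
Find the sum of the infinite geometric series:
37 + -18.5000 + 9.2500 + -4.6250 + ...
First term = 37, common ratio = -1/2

For |r| < 1, S = a / (1 - r)
S = 37 / (1 - (-1/2))
S = 37 / (3/2)
S = 74/3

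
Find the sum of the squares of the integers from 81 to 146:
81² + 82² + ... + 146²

Use ∑_{k=1}^{n} k² = n(n+1)(2n+1)/6, then subtract the first 80 terms.
∑_{k=1}^{146} k² = 146×147×293/6 = 1048061
∑_{k=1}^{80} k² = 80×81×161/6 = 173880
∑_{k=81}^{146} k² = 1048061 - 173880 = 874181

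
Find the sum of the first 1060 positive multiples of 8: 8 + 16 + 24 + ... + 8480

Factor out 8: = 8(1 + 2 + ... + 1060) = 8 × n(n+1)/2
= 8 × 1060×1061/2
= 8 × 562330
= 4498640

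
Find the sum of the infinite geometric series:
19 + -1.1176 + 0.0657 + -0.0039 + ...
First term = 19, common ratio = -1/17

For |r| < 1, S = a / (1 - r)
S = 19 / (1 - (-1/17))
S = 19 / (18/17)
S = 323/18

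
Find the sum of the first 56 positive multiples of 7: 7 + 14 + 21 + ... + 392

Factor out 7: = 7(1 + 2 + ... + 56) = 7 × n(n+1)/2
= 7 × 56×57/2
= 7 × 1596
= 11172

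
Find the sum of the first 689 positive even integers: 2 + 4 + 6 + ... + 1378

Sum of first n even numbers = n(n+1)
= 689×690
= 475410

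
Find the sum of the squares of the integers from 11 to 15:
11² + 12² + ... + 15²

Use ∑_{k=1}^{n} k² = n(n+1)(2n+1)/6, then subtract the first 10 terms.
∑_{k=1}^{15} k² = 15×16×31/6 = 1240
∑_{k=1}^{10} k² = 10×11×21/6 = 385
∑_{k=11}^{15} k² = 1240 - 385 = 855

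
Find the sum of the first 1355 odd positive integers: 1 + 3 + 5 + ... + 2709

Sum of first n odd numbers = n²
= 1355²
= 1836025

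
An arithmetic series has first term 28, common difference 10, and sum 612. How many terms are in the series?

Using S = n/2 × [2a + (n-1)d]
612 = n/2 × [2(28) + (n-1)(10)]
612 = n/2 × [56 + 10n - 10]
1224 = n × [46 + 10n]
10n² + (46)n - 1224 = 0
Discriminant: Δ = (46)² - 4(10)(-1224) = 2116 + 48960 = 51076
√Δ = 226
n = [-(46) + √Δ] / (2·10) = (-46 + 226) / 20 = 180 / 20 = 9
(The negative root is discarded since n must be a positive integer.)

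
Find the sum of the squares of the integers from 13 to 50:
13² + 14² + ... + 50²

Use ∑_{k=1}^{n} k² = n(n+1)(2n+1)/6, then subtract the first 12 terms.
∑_{k=1}^{50} k² = 50×51×101/6 = 42925
∑_{k=1}^{12} k² = 12×13×25/6 = 650
∑_{k=13}^{50} k² = 42925 - 650 = 42275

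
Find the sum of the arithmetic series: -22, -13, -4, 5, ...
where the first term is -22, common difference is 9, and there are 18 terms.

Sₙ = n/2 × (first + last)
Last term = a + (n-1)d = -22 + (18-1)×9 = 131
S_18 = 18/2 × (-22 + 131)
S_18 = 18/2 × 109 = 981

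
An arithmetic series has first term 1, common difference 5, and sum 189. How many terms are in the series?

Using S = n/2 × [2a + (n-1)d]
189 = n/2 × [2(1) + (n-1)(5)]
189 = n/2 × [2 + 5n - 5]
378 = n × [-3 + 5n]
5n² + (-3)n - 378 = 0
Discriminant: Δ = (-3)² - 4(5)(-378) = 9 + 7560 = 7569
√Δ = 87
n = [-(-3) + √Δ] / (2·5) = (3 + 87) / 10 = 90 / 10 = 9
(The negative root is discarded since n must be a positive integer.)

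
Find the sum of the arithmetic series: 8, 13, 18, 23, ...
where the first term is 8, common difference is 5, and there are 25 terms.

Sₙ = n/2 × (first + last)
Last term = a + (n-1)d = 8 + (25-1)×5 = 128
S_25 = 25/2 × (8 + 128)
S_25 = 25/2 × 136 = 1700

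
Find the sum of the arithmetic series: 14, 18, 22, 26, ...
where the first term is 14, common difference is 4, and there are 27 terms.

Sₙ = n/2 × (first + last)
Last term = a + (n-1)d = 14 + (27-1)×4 = 118
S_27 = 27/2 × (14 + 118)
S_27 = 27/2 × 132 = 1782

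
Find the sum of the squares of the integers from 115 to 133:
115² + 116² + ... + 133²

Use ∑_{k=1}^{n} k² = n(n+1)(2n+1)/6, then subtract the first 114 terms.
∑_{k=1}^{133} k² = 133×134×267/6 = 793079
∑_{k=1}^{114} k² = 114×115×229/6 = 500365
∑_{k=115}^{133} k² = 793079 - 500365 = 292714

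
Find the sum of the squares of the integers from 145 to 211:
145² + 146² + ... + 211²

Use ∑_{k=1}^{n} k² = n(n+1)(2n+1)/6, then subtract the first 144 terms.
∑_{k=1}^{211} k² = 211×212×423/6 = 3153606
∑_{k=1}^{144} k² = 144×145×289/6 = 1005720
∑_{k=145}^{211} k² = 3153606 - 1005720 = 2147886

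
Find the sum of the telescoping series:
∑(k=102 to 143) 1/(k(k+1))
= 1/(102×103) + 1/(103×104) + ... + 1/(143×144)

Partial fractions: 1/(k(k+1)) = 1/k - 1/(k+1)
The series telescopes:
= (1/102 - 1/103) + (1/103 - 1/104) + ... + (1/143 - 1/144)
= 1/102 - 1/144
= 7/2448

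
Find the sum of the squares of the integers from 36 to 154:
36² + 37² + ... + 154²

Use ∑_{k=1}^{n} k² = n(n+1)(2n+1)/6, then subtract the first 35 terms.
∑_{k=1}^{154} k² = 154×155×309/6 = 1229305
∑_{k=1}^{35} k² = 35×36×71/6 = 14910
∑_{k=36}^{154} k² = 1229305 - 14910 = 1214395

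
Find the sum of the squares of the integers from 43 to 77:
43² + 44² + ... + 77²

Use ∑_{k=1}^{n} k² = n(n+1)(2n+1)/6, then subtract the first 42 terms.
∑_{k=1}^{77} k² = 77×78×155/6 = 155155
∑_{k=1}^{42} k² = 42×43×85/6 = 25585
∑_{k=43}^{77} k² = 155155 - 25585 = 129570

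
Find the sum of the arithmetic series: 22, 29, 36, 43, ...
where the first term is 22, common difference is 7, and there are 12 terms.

Sₙ = n/2 × (first + last)
Last term = a + (n-1)d = 22 + (12-1)×7 = 99
S_12 = 12/2 × (22 + 99)
S_12 = 12/2 × 121 = 726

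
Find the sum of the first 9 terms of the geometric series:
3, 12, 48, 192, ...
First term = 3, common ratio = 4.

Sₙ = a(1 - rⁿ) / (1 - r)
S_9 = 3(1 - 4^9) / (1 - 4)
S_9 = 3(1 - 262144) / (-3)
S_9 = 262143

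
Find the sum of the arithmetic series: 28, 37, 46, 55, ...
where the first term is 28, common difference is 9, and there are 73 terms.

Sₙ = n/2 × (first + last)
Last term = a + (n-1)d = 28 + (73-1)×9 = 676
S_73 = 73/2 × (28 + 676)
S_73 = 73/2 × 704 = 25696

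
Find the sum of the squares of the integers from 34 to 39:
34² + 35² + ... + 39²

Use ∑_{k=1}^{n} k² = n(n+1)(2n+1)/6, then subtract the first 33 terms.
∑_{k=1}^{39} k² = 39×40×79/6 = 20540
∑_{k=1}^{33} k² = 33×34×67/6 = 12529
∑_{k=34}^{39} k² = 20540 - 12529 = 8011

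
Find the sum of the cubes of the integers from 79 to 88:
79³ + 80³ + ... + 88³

Use ∑_{k=1}^{n} k³ = [n(n+1)/2]², then subtract the first 78 terms.
∑_{k=1}^{88} k³ = [88×89/2]² = 3916² = 15335056
∑_{k=1}^{78} k³ = [78×79/2]² = 3081² = 9492561
∑_{k=79}^{88} k³ = 15335056 - 9492561 = 5842495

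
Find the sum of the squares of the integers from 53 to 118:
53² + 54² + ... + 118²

Use ∑_{k=1}^{n} k² = n(n+1)(2n+1)/6, then subtract the first 52 terms.
∑_{k=1}^{118} k² = 118×119×237/6 = 554659
∑_{k=1}^{52} k² = 52×53×105/6 = 48230
∑_{k=53}^{118} k² = 554659 - 48230 = 506429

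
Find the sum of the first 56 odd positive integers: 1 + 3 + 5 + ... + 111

Sum of first n odd numbers = n²
= 56²
= 3136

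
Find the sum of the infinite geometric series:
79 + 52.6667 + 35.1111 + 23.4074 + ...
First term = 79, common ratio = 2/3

For |r| < 1, S = a / (1 - r)
S = 79 / (1 - (2/3))
S = 79 / (1/3)
S = 237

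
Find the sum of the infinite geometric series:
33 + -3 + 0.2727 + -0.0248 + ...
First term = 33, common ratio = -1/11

For |r| < 1, S = a / (1 - r)
S = 33 / (1 - (-1/11))
S = 33 / (12/11)
S = 121/4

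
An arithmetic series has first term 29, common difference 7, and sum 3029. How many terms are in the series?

Using S = n/2 × [2a + (n-1)d]
3029 = n/2 × [2(29) + (n-1)(7)]
3029 = n/2 × [58 + 7n - 7]
6058 = n × [51 + 7n]
7n² + (51)n - 6058 = 0
Discriminant: Δ = (51)² - 4(7)(-6058) = 2601 + 169624 = 172225
√Δ = 415
n = [-(51) + √Δ] / (2·7) = (-51 + 415) / 14 = 364 / 14 = 26
(The negative root is discarded since n must be a positive integer.)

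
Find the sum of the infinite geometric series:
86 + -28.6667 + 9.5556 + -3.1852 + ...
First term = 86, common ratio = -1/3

For |r| < 1, S = a / (1 - r)
S = 86 / (1 - (-1/3))
S = 86 / (4/3)
S = 129/2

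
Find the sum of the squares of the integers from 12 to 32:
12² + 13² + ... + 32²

Use ∑_{k=1}^{n} k² = n(n+1)(2n+1)/6, then subtract the first 11 terms.
∑_{k=1}^{32} k² = 32×33×65/6 = 11440
∑_{k=1}^{11} k² = 11×12×23/6 = 506
∑_{k=12}^{32} k² = 11440 - 506 = 10934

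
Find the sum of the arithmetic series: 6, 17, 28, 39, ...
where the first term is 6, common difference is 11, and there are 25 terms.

Sₙ = n/2 × (first + last)
Last term = a + (n-1)d = 6 + (25-1)×11 = 270
S_25 = 25/2 × (6 + 270)
S_25 = 25/2 × 276 = 3450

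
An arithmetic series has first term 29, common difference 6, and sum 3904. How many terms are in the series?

Using S = n/2 × [2a + (n-1)d]
3904 = n/2 × [2(29) + (n-1)(6)]
3904 = n/2 × [58 + 6n - 6]
7808 = n × [52 + 6n]
6n² + (52)n - 7808 = 0
Discriminant: Δ = (52)² - 4(6)(-7808) = 2704 + 187392 = 190096
√Δ = 436
n = [-(52) + √Δ] / (2·6) = (-52 + 436) / 12 = 384 / 12 = 32
(The negative root is discarded since n must be a positive integer.)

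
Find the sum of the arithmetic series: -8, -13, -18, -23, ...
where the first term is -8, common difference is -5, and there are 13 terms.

Sₙ = n/2 × (first + last)
Last term = a + (n-1)d = -8 + (13-1)×(-5) = -68
S_13 = 13/2 × (-8 + (-68))
S_13 = 13/2 × (-76) = -494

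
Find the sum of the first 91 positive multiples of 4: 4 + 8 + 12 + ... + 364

Factor out 4: = 4(1 + 2 + ... + 91) = 4 × n(n+1)/2
= 4 × 91×92/2
= 4 × 4186
= 16744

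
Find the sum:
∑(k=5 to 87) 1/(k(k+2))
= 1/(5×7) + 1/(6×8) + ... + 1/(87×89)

Partial fractions: 1/(k(k+2)) = (1/2)[1/k - 1/(k+2)]
Telescoping leaves the first two and last two terms:
= (1/2)[1/5 + 1/6 - 1/88 - 1/89]
= 40421/234960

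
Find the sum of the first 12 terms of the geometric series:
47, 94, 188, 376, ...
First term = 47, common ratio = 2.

Sₙ = a(1 - rⁿ) / (1 - r)
S_12 = 47(1 - 2^12) / (1 - 2)
S_12 = 47(1 - 4096) / (-1)
S_12 = 192465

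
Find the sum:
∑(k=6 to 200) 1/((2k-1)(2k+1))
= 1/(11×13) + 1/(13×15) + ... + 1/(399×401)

Partial fractions: 1/((2k-1)(2k+1)) = (1/2)[1/(2k-1) - 1/(2k+1)]
The series telescopes:
= (1/2)[1/11 - 1/401]
= 195/4411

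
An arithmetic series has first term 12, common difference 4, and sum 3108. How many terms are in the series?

Using S = n/2 × [2a + (n-1)d]
3108 = n/2 × [2(12) + (n-1)(4)]
3108 = n/2 × [24 + 4n - 4]
6216 = n × [20 + 4n]
4n² + (20)n - 6216 = 0
Discriminant: Δ = (20)² - 4(4)(-6216) = 400 + 99456 = 99856
√Δ = 316
n = [-(20) + √Δ] / (2·4) = (-20 + 316) / 8 = 296 / 8 = 37
(The negative root is discarded since n must be a positive integer.)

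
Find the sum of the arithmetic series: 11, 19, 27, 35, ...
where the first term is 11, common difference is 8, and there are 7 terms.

Sₙ = n/2 × (first + last)
Last term = a + (n-1)d = 11 + (7-1)×8 = 59
S_7 = 7/2 × (11 + 59)
S_7 = 7/2 × 70 = 245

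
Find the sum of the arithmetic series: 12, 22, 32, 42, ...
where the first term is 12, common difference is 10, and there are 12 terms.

Sₙ = n/2 × (first + last)
Last term = a + (n-1)d = 12 + (12-1)×10 = 122
S_12 = 12/2 × (12 + 122)
S_12 = 12/2 × 134 = 804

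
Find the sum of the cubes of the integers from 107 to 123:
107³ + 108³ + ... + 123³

Use ∑_{k=1}^{n} k³ = [n(n+1)/2]², then subtract the first 106 terms.
∑_{k=1}^{123} k³ = [123×124/2]² = 7626² = 58155876
∑_{k=1}^{106} k³ = [106×107/2]² = 5671² = 32160241
∑_{k=107}^{123} k³ = 58155876 - 32160241 = 25995635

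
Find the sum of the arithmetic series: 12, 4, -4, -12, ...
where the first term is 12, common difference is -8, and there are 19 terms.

Sₙ = n/2 × (first + last)
Last term = a + (n-1)d = 12 + (19-1)×(-8) = -132
S_19 = 19/2 × (12 + (-132))
S_19 = 19/2 × (-120) = -1140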